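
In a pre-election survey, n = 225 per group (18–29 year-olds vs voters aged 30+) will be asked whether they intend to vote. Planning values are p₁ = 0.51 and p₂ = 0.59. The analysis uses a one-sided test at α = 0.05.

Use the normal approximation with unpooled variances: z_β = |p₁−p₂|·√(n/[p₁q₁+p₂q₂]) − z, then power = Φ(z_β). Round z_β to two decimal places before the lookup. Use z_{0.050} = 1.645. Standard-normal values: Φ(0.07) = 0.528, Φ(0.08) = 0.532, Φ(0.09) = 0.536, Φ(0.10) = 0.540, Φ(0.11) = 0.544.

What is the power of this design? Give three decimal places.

Power ≈ 0.528

z_β = |p₁−p₂|·√(n/[p₁q₁+p₂q₂]) − z_α
    = 0.08 · √(225/0.4918) − 1.645
    = 0.08 · 21.3893 − 1.645
    = 1.7111 − 1.645 = 0.0661 → 0.07
Power = Φ(0.07) = 0.528.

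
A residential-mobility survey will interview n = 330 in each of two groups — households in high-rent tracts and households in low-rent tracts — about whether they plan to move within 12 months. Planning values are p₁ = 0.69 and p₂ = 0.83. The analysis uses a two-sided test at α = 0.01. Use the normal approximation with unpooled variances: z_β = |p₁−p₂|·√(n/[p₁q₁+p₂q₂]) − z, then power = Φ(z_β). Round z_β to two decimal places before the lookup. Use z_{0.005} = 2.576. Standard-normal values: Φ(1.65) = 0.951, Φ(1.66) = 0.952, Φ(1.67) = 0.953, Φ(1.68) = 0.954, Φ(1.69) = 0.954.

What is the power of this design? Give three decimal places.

Power ≈ 0.954

z_β = |p₁−p₂|·√(n/[p₁q₁+p₂q₂]) − z_{α/2}
    = 0.14 · √(330/0.3550) − 2.576
    = 0.14 · 30.4890 − 2.576
    = 4.2685 − 2.576 = 1.6925 → 1.69
Power = Φ(1.69) = 0.954.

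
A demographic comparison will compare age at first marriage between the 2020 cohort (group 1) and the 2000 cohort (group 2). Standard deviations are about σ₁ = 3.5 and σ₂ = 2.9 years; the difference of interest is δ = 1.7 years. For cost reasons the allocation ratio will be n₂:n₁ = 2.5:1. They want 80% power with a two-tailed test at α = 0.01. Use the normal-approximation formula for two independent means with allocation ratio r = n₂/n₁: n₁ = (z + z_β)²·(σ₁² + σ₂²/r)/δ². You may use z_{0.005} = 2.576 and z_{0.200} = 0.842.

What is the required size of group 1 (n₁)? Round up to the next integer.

n₁ = 64

n₁ = (z_{α/2} + z_β)² · (σ₁² + σ₂²/r) / δ²
   = (2.576 + 0.842)² · (3.5² + 2.9²/2.5) / 1.7²
   = 11.6827 · (12.25 + 3.364) / 2.89
   = 11.6827 · 15.614 / 2.89
   = 63.12
Round up → n₁ = 64; n₂ = r·n₁ = 2.5 × 64 = 160.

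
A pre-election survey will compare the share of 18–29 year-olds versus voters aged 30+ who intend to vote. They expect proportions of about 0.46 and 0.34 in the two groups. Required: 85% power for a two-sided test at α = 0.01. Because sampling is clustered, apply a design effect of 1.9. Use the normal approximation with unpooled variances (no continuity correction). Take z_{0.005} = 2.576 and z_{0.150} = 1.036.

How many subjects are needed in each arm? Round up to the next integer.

n = (z_{α/2} + z_β)² · [p₁(1−p₁) + p₂(1−p₂)] / (p₁ − p₂)²
  = (2.576 + 1.036)² · (0.46·0.54 + 0.34·0.66) / (0.12)²
  = (3.612)² · (0.2484 + 0.2244) / 0.0144
  = 13.0465 · 0.4728 / 0.0144
  = 428.36
Design effect: 1.9 × 428.36 = 813.89.
Round up → n = 814 per group.

n = 814 per group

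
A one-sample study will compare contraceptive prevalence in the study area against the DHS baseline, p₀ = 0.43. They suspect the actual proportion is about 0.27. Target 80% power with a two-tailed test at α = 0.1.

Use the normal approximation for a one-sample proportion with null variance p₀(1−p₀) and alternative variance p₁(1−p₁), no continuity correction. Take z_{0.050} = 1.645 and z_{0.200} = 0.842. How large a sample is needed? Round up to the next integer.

n = 56

n = [z_{α/2}·√(p₀q₀) + z_β·√(p₁q₁)]² / (p₁ − p₀)²
  = [1.645·√(0.43·0.57) + 0.842·√(0.27·0.73)]² / (-0.16)²
  = [1.645·0.4951 + 0.842·0.4440]² / 0.0256
  = [1.1882]² / 0.0256
  = 55.15
Round up → n = 56.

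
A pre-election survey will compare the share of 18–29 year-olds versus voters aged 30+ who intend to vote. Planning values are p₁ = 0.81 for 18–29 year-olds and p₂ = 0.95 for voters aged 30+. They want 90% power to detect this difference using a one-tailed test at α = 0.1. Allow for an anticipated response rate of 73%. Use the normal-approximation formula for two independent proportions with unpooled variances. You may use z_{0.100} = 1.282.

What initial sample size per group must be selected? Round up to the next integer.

n = 93 per group

n = (z_α + z_β)² · [p₁(1−p₁) + p₂(1−p₂)] / (p₁ − p₂)²
  = (1.282 + 1.282)² · (0.81·0.19 + 0.95·0.05) / (-0.14)²
  = (2.564)² · (0.1539 + 0.0475) / 0.0196
  = 6.5741 · 0.2014 / 0.0196
  = 67.55
Adjust for 73% response: 67.55 / 0.73 = 92.54.
Round up → n = 93 per group.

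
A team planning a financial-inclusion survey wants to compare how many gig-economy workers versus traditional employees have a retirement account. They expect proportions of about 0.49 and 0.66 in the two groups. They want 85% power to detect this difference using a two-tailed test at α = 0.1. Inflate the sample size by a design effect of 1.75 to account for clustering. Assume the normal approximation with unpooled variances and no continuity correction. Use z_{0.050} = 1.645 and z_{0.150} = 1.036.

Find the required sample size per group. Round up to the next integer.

n = (z_{α/2} + z_β)² · [p₁(1−p₁) + p₂(1−p₂)] / (p₁ − p₂)²
  = (1.645 + 1.036)² · (0.49·0.51 + 0.66·0.34) / (-0.17)²
  = (2.681)² · (0.2499 + 0.2244) / 0.0289
  = 7.1878 · 0.4743 / 0.0289
  = 117.96
Design effect: 1.75 × 117.96 = 206.44.
Round up → n = 207 per group.

n = 207 per group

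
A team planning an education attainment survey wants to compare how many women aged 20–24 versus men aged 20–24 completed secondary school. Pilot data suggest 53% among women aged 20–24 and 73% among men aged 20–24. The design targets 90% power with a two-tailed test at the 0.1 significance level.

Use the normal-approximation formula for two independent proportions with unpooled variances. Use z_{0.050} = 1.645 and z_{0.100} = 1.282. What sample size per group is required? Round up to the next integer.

n = (z_{α/2} + z_β)² · [p₁(1−p₁) + p₂(1−p₂)] / (p₁ − p₂)²
  = (1.645 + 1.282)² · (0.53·0.47 + 0.73·0.27) / (-0.20)²
  = (2.927)² · (0.2491 + 0.1971) / 0.0400
  = 8.5673 · 0.4462 / 0.0400
  = 95.57
Round up → n = 96 per group.

n = 96 per group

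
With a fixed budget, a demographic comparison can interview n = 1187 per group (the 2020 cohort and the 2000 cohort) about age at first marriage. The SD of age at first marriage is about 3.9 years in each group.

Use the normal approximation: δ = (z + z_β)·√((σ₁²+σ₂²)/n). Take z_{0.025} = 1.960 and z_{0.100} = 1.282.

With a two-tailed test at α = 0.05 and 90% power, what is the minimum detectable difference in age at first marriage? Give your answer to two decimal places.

δ = (z_{α/2} + z_β) · √((σ₁²+σ₂²)/n)
  = (1.960 + 1.282) · √(30.42/1187)
  = 3.242 · √0.02563
  = 3.242 · 0.1601
  = 0.5190

Minimum detectable difference ≈ 0.52 years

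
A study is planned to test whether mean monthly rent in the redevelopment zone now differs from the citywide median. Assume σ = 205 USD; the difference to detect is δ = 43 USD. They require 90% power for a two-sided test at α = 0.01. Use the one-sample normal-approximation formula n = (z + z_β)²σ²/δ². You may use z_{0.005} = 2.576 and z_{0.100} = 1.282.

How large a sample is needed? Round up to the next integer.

n = 339

n = (z_{α/2} + z_β)² · σ² / δ²
  = (2.576 + 1.282)² · 205² / 43²
  = 14.8842 · 42025 / 1849
  = 338.29
Round up → n = 339.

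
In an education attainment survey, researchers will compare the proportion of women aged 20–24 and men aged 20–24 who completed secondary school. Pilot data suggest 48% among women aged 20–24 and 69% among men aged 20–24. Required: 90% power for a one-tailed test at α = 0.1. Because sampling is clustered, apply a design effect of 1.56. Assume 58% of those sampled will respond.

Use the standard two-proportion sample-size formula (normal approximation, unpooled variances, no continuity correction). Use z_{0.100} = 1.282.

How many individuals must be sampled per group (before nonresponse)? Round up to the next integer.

n = (z_α + z_β)² · [p₁(1−p₁) + p₂(1−p₂)] / (p₁ − p₂)²
  = (1.282 + 1.282)² · (0.48·0.52 + 0.69·0.31) / (-0.21)²
  = (2.564)² · (0.2496 + 0.2139) / 0.0441
  = 6.5741 · 0.4635 / 0.0441
  = 69.10
Design effect: 1.56 × 69.10 = 107.79.
Adjust for 58% response: 107.79 / 0.58 = 185.84.
Round up → n = 186 per group.

n = 186 per group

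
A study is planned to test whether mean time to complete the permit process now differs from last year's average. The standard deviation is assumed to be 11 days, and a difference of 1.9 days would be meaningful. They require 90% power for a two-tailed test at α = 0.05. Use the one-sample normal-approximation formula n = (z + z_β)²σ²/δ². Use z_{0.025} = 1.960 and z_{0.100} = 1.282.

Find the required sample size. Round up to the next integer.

n = 353

n = (z_{α/2} + z_β)² · σ² / δ²
  = (1.960 + 1.282)² · 11² / 1.9²
  = 10.5106 · 121 / 3.61
  = 352.29
Round up → n = 353.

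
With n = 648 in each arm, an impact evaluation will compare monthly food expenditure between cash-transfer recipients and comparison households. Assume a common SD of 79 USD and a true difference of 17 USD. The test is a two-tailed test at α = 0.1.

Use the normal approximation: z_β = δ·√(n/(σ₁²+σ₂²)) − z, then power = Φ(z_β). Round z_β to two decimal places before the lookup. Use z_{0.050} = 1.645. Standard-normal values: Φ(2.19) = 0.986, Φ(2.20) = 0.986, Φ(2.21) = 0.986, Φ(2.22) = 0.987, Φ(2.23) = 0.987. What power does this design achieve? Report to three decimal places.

Power ≈ 0.987

z_β = δ·√(n/(σ₁²+σ₂²)) − z_{α/2}
    = 17 · √(648/12482) − 1.645
    = 17 · 0.22785 − 1.645
    = 3.8734 − 1.645 = 2.2284 → 2.23
Power = Φ(2.23) = 0.987.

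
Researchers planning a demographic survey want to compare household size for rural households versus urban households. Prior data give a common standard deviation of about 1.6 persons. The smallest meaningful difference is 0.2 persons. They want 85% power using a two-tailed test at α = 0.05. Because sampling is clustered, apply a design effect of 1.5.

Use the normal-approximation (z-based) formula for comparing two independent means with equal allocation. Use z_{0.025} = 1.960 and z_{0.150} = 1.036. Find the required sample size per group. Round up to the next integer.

n = (z_{α/2} + z_β)² · (σ₁² + σ₂²) / δ²
  = (1.960 + 1.036)² · (2·1.6² = 5.12) / 0.2²
  = 8.9760 · 5.12 / 0.04
  = 1148.93
Design effect: 1.5 × 1148.93 = 1723.40.
Round up → n = 1724 per group.

n = 1724 per group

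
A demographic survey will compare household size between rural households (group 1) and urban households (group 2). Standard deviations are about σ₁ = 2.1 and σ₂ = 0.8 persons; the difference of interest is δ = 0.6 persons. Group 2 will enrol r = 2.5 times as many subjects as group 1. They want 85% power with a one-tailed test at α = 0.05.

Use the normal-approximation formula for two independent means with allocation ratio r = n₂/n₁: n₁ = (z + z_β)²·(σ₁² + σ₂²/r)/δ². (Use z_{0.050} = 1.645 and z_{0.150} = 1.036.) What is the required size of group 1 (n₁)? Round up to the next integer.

n₁ = 94

n₁ = (z_α + z_β)² · (σ₁² + σ₂²/r) / δ²
   = (1.645 + 1.036)² · (2.1² + 0.8²/2.5) / 0.6²
   = 7.1878 · (4.41 + 0.256) / 0.36
   = 7.1878 · 4.666 / 0.36
   = 93.16
Round up → n₁ = 94; n₂ = r·n₁ = 2.5 × 94 = 235.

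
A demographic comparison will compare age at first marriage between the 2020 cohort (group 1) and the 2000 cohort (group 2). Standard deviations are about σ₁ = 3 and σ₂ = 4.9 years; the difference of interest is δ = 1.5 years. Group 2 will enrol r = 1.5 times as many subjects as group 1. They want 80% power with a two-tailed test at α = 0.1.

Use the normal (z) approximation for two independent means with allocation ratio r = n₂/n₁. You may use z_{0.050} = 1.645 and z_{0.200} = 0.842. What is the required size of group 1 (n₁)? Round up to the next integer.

n₁ = (z_{α/2} + z_β)² · (σ₁² + σ₂²/r) / δ²
   = (1.645 + 0.842)² · (3² + 4.9²/1.5) / 1.5²
   = 6.1852 · (9 + 16.0067) / 2.25
   = 6.1852 · 25.0067 / 2.25
   = 68.74
Round up → n₁ = 69; n₂ = r·n₁ = 1.5 × 69 = 104.

n₁ = 69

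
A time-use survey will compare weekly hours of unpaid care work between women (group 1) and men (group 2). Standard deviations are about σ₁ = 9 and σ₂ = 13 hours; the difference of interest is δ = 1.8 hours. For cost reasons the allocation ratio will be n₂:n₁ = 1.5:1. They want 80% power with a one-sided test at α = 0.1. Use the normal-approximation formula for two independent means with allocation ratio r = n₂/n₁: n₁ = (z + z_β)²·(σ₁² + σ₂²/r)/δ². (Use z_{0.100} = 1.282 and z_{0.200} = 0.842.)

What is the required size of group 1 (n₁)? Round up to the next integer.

n₁ = 270

n₁ = (z_α + z_β)² · (σ₁² + σ₂²/r) / δ²
   = (1.282 + 0.842)² · (9² + 13²/1.5) / 1.8²
   = 4.5114 · (81 + 112.6667) / 3.24
   = 4.5114 · 193.6667 / 3.24
   = 269.66
Round up → n₁ = 270; n₂ = r·n₁ = 1.5 × 270 = 405.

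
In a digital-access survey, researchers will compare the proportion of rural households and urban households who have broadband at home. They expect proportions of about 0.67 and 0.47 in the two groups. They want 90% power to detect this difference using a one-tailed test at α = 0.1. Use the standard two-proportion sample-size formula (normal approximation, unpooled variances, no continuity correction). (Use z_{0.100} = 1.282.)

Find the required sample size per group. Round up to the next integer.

n = 78 per group

n = (z_α + z_β)² · [p₁(1−p₁) + p₂(1−p₂)] / (p₁ − p₂)²
  = (1.282 + 1.282)² · (0.67·0.33 + 0.47·0.53) / (0.20)²
  = (2.564)² · (0.2211 + 0.2491) / 0.0400
  = 6.5741 · 0.4702 / 0.0400
  = 77.28
Round up → n = 78 per group.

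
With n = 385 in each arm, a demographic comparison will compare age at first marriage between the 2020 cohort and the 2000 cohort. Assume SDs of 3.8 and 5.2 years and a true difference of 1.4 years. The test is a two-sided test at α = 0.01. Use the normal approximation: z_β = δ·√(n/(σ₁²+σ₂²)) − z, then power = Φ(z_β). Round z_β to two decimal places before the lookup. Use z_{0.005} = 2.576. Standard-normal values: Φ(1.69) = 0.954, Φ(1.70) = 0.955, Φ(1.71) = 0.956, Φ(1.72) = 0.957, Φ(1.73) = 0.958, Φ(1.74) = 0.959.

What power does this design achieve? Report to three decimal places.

z_β = δ·√(n/(σ₁²+σ₂²)) − z_{α/2}
    = 1.4 · √(385/41.48) − 2.576
    = 1.4 · 3.04657 − 2.576
    = 4.2652 − 2.576 = 1.6892 → 1.69
Power = Φ(1.69) = 0.954.

Power ≈ 0.954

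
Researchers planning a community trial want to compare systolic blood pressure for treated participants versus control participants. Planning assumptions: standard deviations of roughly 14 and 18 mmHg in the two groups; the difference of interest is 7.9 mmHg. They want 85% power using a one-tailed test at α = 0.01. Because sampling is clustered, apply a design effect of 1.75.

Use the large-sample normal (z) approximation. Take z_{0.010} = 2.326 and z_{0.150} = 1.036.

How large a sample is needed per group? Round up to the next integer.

n = 165 per group

n = (z_α + z_β)² · (σ₁² + σ₂²) / δ²
  = (2.326 + 1.036)² · (14² + 18² = 520) / 7.9²
  = 11.3030 · 520 / 62.41
  = 94.18
Design effect: 1.75 × 94.18 = 164.81.
Round up → n = 165 per group.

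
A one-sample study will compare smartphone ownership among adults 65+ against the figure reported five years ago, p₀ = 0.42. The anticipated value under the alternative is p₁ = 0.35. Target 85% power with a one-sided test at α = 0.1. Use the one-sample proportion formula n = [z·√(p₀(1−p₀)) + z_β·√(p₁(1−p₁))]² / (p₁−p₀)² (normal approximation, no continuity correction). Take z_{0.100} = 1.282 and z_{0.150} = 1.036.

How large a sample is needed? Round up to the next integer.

n = 260

n = [z_α·√(p₀q₀) + z_β·√(p₁q₁)]² / (p₁ − p₀)²
  = [1.282·√(0.42·0.58) + 1.036·√(0.35·0.65)]² / (-0.07)²
  = [1.282·0.4936 + 1.036·0.4770]² / 0.0049
  = [1.1269]² / 0.0049
  = 259.16
Round up → n = 260.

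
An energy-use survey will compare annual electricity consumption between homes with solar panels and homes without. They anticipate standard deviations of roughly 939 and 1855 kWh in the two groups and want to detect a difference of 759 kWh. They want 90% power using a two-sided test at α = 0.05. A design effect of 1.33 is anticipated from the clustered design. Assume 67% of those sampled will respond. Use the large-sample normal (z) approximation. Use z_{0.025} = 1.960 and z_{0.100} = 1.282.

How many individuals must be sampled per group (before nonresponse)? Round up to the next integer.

n = 157 per group

n = (z_{α/2} + z_β)² · (σ₁² + σ₂²) / δ²
  = (1.960 + 1.282)² · (939² + 1855² = 4322746) / 759²
  = 10.5106 · 4322746 / 576081
  = 78.87
Design effect: 1.33 × 78.87 = 104.89.
Adjust for 67% response: 104.89 / 0.67 = 156.56.
Round up → n = 157 per group.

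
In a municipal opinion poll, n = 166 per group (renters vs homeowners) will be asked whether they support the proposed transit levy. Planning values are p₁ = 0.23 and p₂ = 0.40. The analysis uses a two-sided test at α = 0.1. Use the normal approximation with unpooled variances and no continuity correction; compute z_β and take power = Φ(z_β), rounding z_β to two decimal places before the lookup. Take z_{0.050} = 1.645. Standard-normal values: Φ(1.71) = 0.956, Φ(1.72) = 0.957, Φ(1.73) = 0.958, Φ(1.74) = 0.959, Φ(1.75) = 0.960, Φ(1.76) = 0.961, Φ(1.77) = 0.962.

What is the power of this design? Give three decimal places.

Power ≈ 0.960

z_β = |p₁−p₂|·√(n/[p₁q₁+p₂q₂]) − z_{α/2}
    = 0.17 · √(166/0.4171) − 1.645
    = 0.17 · 19.9496 − 1.645
    = 3.3914 − 1.645 = 1.7464 → 1.75
Power = Φ(1.75) = 0.960.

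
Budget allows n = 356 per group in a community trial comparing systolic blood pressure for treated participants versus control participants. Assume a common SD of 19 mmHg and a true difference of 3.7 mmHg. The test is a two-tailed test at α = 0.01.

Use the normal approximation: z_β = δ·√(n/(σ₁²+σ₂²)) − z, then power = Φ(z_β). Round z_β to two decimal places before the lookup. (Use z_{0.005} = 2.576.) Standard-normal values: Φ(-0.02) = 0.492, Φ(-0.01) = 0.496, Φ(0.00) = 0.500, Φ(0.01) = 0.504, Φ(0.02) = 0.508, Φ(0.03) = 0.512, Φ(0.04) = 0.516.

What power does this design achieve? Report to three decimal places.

z_β = δ·√(n/(σ₁²+σ₂²)) − z_{α/2}
    = 3.7 · √(356/722) − 2.576
    = 3.7 · 0.70219 − 2.576
    = 2.5981 − 2.576 = 0.0221 → 0.02
Power = Φ(0.02) = 0.508.

Power ≈ 0.508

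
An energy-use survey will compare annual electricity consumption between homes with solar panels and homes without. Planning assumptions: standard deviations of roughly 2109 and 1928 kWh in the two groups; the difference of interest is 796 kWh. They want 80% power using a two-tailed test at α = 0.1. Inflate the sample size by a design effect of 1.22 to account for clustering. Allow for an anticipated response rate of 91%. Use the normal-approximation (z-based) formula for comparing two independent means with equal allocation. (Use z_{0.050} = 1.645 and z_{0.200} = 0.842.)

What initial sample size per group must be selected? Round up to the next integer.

n = 107 per group

n = (z_{α/2} + z_β)² · (σ₁² + σ₂²) / δ²
  = (1.645 + 0.842)² · (2109² + 1928² = 8165065) / 796²
  = 6.1852 · 8165065 / 633616
  = 79.70
Design effect: 1.22 × 79.70 = 97.24.
Adjust for 91% response: 97.24 / 0.91 = 106.86.
Round up → n = 107 per group.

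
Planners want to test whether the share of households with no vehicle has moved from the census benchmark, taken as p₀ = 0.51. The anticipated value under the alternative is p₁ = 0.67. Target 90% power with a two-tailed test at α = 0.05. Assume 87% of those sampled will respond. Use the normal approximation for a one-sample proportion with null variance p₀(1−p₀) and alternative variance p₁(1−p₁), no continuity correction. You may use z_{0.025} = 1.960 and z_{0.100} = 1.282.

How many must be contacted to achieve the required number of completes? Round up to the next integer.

n = [z_{α/2}·√(p₀q₀) + z_β·√(p₁q₁)]² / (p₁ − p₀)²
  = [1.960·√(0.51·0.49) + 1.282·√(0.67·0.33)]² / (0.16)²
  = [1.960·0.4999 + 1.282·0.4702]² / 0.0256
  = [1.5826]² / 0.0256
  = 97.84
Adjust for 87% response: 97.84 / 0.87 = 112.46.
Round up → n = 113.

n = 113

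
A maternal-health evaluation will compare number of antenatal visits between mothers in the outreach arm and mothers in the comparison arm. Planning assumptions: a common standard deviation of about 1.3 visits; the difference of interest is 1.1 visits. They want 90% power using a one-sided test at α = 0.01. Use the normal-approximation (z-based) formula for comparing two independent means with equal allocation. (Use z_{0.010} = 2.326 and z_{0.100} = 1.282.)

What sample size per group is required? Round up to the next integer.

n = (z_α + z_β)² · (σ₁² + σ₂²) / δ²
  = (2.326 + 1.282)² · (2·1.3² = 3.38) / 1.1²
  = 13.0177 · 3.38 / 1.21
  = 36.36
Round up → n = 37 per group.

n = 37 per group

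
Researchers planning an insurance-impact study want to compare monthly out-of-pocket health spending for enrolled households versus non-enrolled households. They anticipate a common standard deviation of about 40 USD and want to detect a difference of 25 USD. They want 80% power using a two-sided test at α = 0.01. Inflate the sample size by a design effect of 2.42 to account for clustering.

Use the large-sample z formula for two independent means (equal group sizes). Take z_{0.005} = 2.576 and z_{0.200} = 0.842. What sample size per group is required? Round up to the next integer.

n = (z_{α/2} + z_β)² · (σ₁² + σ₂²) / δ²
  = (2.576 + 0.842)² · (2·40² = 3200) / 25²
  = 11.6827 · 3200 / 625
  = 59.82
Design effect: 2.42 × 59.82 = 144.75.
Round up → n = 145 per group.

n = 145 per group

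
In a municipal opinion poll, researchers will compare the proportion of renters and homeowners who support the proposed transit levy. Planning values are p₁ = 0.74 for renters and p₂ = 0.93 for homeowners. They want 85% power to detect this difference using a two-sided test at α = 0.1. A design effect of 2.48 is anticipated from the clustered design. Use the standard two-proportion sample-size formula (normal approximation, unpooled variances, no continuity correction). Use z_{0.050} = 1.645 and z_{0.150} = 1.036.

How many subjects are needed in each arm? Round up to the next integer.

n = 128 per group

n = (z_{α/2} + z_β)² · [p₁(1−p₁) + p₂(1−p₂)] / (p₁ − p₂)²
  = (1.645 + 1.036)² · (0.74·0.26 + 0.93·0.07) / (-0.19)²
  = (2.681)² · (0.1924 + 0.0651) / 0.0361
  = 7.1878 · 0.2575 / 0.0361
  = 51.27
Design effect: 2.48 × 51.27 = 127.15.
Round up → n = 128 per group.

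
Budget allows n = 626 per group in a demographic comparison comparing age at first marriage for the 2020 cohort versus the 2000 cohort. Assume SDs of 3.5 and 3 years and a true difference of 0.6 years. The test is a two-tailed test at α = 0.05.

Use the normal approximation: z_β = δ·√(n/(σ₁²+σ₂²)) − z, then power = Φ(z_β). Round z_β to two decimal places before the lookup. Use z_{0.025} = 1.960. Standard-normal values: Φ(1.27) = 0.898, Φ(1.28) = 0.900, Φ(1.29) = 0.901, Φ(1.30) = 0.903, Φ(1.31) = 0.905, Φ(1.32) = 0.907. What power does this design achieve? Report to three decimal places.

Power ≈ 0.903

z_β = δ·√(n/(σ₁²+σ₂²)) − z_{α/2}
    = 0.6 · √(626/21.25) − 1.960
    = 0.6 · 5.42760 − 1.960
    = 3.2566 − 1.960 = 1.2966 → 1.30
Power = Φ(1.30) = 0.903.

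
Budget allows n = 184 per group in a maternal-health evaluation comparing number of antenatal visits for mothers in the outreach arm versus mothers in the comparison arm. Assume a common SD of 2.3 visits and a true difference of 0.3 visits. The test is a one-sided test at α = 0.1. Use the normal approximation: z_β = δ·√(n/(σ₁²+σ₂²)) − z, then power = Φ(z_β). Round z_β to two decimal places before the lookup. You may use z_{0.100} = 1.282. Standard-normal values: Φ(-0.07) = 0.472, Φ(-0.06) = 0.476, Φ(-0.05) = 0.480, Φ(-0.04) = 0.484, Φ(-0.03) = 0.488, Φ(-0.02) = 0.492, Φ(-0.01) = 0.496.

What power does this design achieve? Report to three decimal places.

z_β = δ·√(n/(σ₁²+σ₂²)) − z_α
    = 0.3 · √(184/10.58) − 1.282
    = 0.3 · 4.17029 − 1.282
    = 1.2511 − 1.282 = -0.0309 → -0.03
Power = Φ(-0.03) = 0.488.

Power ≈ 0.488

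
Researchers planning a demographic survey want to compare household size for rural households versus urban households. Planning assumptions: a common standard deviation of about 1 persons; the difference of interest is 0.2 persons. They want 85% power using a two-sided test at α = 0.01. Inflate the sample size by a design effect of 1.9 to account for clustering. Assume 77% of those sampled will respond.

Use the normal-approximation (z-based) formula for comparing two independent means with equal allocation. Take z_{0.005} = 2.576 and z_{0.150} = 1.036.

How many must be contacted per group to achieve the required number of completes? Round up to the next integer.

n = 1610 per group

n = (z_{α/2} + z_β)² · (σ₁² + σ₂²) / δ²
  = (2.576 + 1.036)² · (2·1² = 2) / 0.2²
  = 13.0465 · 2 / 0.04
  = 652.33
Design effect: 1.9 × 652.33 = 1239.42.
Adjust for 77% response: 1239.42 / 0.77 = 1609.64.
Round up → n = 1610 per group.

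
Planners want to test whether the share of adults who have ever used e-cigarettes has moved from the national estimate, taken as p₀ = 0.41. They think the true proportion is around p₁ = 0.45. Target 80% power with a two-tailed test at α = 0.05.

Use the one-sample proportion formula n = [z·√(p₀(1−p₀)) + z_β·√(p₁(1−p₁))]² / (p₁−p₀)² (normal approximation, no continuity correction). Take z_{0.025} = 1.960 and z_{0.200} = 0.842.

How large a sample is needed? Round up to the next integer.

n = 1196

n = [z_{α/2}·√(p₀q₀) + z_β·√(p₁q₁)]² / (p₁ − p₀)²
  = [1.960·√(0.41·0.59) + 0.842·√(0.45·0.55)]² / (0.04)²
  = [1.960·0.4918 + 0.842·0.4975]² / 0.0016
  = [1.3829]² / 0.0016
  = 1195.23
Round up → n = 1196.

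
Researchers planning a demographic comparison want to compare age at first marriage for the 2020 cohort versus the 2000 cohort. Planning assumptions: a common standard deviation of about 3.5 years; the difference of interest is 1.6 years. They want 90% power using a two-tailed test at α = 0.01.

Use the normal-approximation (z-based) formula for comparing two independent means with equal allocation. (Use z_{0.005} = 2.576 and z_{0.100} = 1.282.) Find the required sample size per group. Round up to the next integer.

n = (z_{α/2} + z_β)² · (σ₁² + σ₂²) / δ²
  = (2.576 + 1.282)² · (2·3.5² = 24.5) / 1.6²
  = 14.8842 · 24.5 / 2.56
  = 142.45
Round up → n = 143 per group.

n = 143 per group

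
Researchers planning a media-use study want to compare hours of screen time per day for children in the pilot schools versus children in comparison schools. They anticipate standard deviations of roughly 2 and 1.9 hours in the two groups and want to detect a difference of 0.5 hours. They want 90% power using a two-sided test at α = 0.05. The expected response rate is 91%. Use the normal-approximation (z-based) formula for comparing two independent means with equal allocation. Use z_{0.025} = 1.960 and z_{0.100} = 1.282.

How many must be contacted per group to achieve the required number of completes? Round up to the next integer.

n = (z_{α/2} + z_β)² · (σ₁² + σ₂²) / δ²
  = (1.960 + 1.282)² · (2² + 1.9² = 7.61) / 0.5²
  = 10.5106 · 7.61 / 0.25
  = 319.94
Adjust for 91% response: 319.94 / 0.91 = 351.58.
Round up → n = 352 per group.

n = 352 per group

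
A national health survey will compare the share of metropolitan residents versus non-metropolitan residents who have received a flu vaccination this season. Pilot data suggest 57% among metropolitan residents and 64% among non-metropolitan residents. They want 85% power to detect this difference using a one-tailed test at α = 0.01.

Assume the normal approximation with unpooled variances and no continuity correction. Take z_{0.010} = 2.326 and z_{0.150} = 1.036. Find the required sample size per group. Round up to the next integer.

n = 1097 per group

n = (z_α + z_β)² · [p₁(1−p₁) + p₂(1−p₂)] / (p₁ − p₂)²
  = (2.326 + 1.036)² · (0.57·0.43 + 0.64·0.36) / (-0.07)²
  = (3.362)² · (0.2451 + 0.2304) / 0.0049
  = 11.3030 · 0.4755 / 0.0049
  = 1096.86
Round up → n = 1097 per group.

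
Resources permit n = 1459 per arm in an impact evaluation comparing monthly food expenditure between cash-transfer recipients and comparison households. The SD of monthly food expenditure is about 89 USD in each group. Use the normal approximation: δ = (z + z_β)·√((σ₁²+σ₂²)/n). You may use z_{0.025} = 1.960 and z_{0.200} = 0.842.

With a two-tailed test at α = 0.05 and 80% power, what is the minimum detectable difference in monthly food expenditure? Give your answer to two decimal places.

δ = (z_{α/2} + z_β) · √((σ₁²+σ₂²)/n)
  = (1.960 + 0.842) · √(15842/1459)
  = 2.802 · √10.8581
  = 2.802 · 3.2952
  = 9.2331

Minimum detectable difference ≈ 9.23 USD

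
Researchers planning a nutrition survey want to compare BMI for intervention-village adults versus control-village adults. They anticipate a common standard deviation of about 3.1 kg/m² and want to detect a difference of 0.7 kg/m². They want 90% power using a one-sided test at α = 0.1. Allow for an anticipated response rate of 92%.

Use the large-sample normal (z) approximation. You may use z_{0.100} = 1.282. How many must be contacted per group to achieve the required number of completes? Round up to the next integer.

n = (z_α + z_β)² · (σ₁² + σ₂²) / δ²
  = (1.282 + 1.282)² · (2·3.1² = 19.22) / 0.7²
  = 6.5741 · 19.22 / 0.49
  = 257.87
Adjust for 92% response: 257.87 / 0.92 = 280.29.
Round up → n = 281 per group.

n = 281 per group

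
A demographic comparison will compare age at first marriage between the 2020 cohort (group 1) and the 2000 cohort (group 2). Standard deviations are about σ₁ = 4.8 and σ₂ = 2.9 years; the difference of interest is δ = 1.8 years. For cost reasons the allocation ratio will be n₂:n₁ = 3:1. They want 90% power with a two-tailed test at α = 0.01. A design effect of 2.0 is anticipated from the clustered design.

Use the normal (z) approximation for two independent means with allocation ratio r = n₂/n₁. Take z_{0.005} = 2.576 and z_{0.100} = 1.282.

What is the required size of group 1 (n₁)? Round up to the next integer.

n₁ = 238

n₁ = (z_{α/2} + z_β)² · (σ₁² + σ₂²/r) / δ²
   = (2.576 + 1.282)² · (4.8² + 2.9²/3) / 1.8²
   = 14.8842 · (23.04 + 2.8033) / 3.24
   = 14.8842 · 25.8433 / 3.24
   = 118.72
Design effect: 2.0 × 118.72 = 237.44.
Round up → n₁ = 238; n₂ = r·n₁ = 3 × 238 = 714.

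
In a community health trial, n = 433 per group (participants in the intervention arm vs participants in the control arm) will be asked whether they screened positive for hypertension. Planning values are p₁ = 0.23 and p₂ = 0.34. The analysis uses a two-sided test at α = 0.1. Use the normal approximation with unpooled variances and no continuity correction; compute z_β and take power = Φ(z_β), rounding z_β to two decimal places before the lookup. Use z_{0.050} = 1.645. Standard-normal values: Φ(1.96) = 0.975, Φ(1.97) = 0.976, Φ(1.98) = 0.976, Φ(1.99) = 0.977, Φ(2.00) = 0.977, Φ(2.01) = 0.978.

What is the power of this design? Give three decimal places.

Power ≈ 0.976

z_β = |p₁−p₂|·√(n/[p₁q₁+p₂q₂]) − z_{α/2}
    = 0.11 · √(433/0.4015) − 1.645
    = 0.11 · 32.8399 − 1.645
    = 3.6124 − 1.645 = 1.9674 → 1.97
Power = Φ(1.97) = 0.976.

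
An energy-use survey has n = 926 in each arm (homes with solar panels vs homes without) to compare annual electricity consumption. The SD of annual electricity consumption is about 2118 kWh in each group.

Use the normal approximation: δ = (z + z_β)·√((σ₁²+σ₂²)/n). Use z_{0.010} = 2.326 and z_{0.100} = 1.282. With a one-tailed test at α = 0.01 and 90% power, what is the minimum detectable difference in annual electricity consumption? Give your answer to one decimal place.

δ = (z_α + z_β) · √((σ₁²+σ₂²)/n)
  = (2.326 + 1.282) · √(8971848/926)
  = 3.608 · √9688.8
  = 3.608 · 98.4318
  = 355.1420

Minimum detectable difference ≈ 355.1 kWh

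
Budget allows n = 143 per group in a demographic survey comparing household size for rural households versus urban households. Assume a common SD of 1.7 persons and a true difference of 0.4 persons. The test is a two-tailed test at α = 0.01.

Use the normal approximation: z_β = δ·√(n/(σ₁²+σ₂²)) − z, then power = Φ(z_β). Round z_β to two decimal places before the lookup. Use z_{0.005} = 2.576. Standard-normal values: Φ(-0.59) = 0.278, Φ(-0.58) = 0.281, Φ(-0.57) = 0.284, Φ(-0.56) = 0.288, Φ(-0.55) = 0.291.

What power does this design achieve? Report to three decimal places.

Power ≈ 0.278

z_β = δ·√(n/(σ₁²+σ₂²)) − z_{α/2}
    = 0.4 · √(143/5.78) − 2.576
    = 0.4 · 4.97398 − 2.576
    = 1.9896 − 2.576 = -0.5864 → -0.59
Power = Φ(-0.59) = 0.278.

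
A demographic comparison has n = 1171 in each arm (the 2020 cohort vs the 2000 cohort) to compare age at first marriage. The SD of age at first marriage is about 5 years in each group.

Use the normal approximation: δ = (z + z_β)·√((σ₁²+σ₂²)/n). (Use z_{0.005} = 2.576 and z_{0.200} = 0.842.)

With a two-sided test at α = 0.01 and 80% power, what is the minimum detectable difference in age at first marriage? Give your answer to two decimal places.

Minimum detectable difference ≈ 0.71 years

δ = (z_{α/2} + z_β) · √((σ₁²+σ₂²)/n)
  = (2.576 + 0.842) · √(50/1171)
  = 3.418 · √0.0427
  = 3.418 · 0.2066
  = 0.7063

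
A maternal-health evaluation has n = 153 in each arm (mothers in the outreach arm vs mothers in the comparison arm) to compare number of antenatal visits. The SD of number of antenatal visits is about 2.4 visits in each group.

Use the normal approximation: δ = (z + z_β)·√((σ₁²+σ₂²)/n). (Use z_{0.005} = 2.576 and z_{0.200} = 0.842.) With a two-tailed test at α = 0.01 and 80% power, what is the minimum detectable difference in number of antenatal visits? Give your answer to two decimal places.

δ = (z_{α/2} + z_β) · √((σ₁²+σ₂²)/n)
  = (2.576 + 0.842) · √(11.52/153)
  = 3.418 · √0.07529
  = 3.418 · 0.2744
  = 0.9379

Minimum detectable difference ≈ 0.94 visits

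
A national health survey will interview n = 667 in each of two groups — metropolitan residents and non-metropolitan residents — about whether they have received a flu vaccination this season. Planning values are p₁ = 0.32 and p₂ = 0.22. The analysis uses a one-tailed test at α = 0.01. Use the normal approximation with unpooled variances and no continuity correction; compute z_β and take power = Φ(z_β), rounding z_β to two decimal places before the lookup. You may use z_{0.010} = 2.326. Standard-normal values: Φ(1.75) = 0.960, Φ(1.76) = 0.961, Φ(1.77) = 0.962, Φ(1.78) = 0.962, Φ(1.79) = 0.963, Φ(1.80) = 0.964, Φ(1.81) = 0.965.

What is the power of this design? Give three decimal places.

z_β = |p₁−p₂|·√(n/[p₁q₁+p₂q₂]) − z_α
    = 0.10 · √(667/0.3892) − 2.326
    = 0.10 · 41.3977 − 2.326
    = 4.1398 − 2.326 = 1.8138 → 1.81
Power = Φ(1.81) = 0.965.

Power ≈ 0.965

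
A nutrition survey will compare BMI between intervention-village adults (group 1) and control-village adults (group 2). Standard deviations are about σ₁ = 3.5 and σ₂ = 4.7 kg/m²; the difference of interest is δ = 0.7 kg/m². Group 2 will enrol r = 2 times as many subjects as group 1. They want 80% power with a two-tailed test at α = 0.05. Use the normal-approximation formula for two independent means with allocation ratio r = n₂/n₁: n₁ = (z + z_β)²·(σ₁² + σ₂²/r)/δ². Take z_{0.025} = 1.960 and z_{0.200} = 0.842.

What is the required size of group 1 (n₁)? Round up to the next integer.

n₁ = 374

n₁ = (z_{α/2} + z_β)² · (σ₁² + σ₂²/r) / δ²
   = (1.960 + 0.842)² · (3.5² + 4.7²/2) / 0.7²
   = 7.8512 · (12.25 + 11.045) / 0.49
   = 7.8512 · 23.295 / 0.49
   = 373.25
Round up → n₁ = 374; n₂ = r·n₁ = 2 × 374 = 748.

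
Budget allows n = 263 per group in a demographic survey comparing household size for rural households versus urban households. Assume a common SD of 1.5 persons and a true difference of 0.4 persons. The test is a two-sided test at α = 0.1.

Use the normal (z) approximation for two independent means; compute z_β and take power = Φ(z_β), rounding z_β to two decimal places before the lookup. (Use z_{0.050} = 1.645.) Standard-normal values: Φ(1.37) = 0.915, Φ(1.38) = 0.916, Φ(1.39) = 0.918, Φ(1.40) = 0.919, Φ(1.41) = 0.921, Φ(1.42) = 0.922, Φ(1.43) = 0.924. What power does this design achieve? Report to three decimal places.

Power ≈ 0.921

z_β = δ·√(n/(σ₁²+σ₂²)) − z_{α/2}
    = 0.4 · √(263/4.5) − 1.645
    = 0.4 · 7.64490 − 1.645
    = 3.0580 − 1.645 = 1.4130 → 1.41
Power = Φ(1.41) = 0.921.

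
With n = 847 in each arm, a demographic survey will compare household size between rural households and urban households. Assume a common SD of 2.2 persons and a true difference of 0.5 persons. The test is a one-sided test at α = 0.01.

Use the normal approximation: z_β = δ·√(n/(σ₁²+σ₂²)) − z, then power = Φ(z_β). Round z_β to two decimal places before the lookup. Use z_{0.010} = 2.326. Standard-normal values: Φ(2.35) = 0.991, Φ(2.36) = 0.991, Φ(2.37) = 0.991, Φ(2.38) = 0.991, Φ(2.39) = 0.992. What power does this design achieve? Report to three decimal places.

z_β = δ·√(n/(σ₁²+σ₂²)) − z_α
    = 0.5 · √(847/9.68) − 2.326
    = 0.5 · 9.35414 − 2.326
    = 4.6771 − 2.326 = 2.3511 → 2.35
Power = Φ(2.35) = 0.991.

Power ≈ 0.991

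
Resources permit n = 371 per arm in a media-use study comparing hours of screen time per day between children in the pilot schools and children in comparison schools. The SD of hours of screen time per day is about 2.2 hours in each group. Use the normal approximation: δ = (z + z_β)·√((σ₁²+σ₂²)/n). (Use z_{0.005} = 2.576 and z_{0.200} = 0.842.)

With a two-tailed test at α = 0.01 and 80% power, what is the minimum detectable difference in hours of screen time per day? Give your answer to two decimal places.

Minimum detectable difference ≈ 0.55 hours

δ = (z_{α/2} + z_β) · √((σ₁²+σ₂²)/n)
  = (2.576 + 0.842) · √(9.68/371)
  = 3.418 · √0.02609
  = 3.418 · 0.1615
  = 0.5521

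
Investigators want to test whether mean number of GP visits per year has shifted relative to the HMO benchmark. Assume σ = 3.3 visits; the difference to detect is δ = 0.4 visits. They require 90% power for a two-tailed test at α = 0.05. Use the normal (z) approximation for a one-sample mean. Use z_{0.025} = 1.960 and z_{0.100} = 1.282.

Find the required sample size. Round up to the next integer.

n = 716

n = (z_{α/2} + z_β)² · σ² / δ²
  = (1.960 + 1.282)² · 3.3² / 0.4²
  = 10.5106 · 10.89 / 0.16
  = 715.38
Round up → n = 716.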